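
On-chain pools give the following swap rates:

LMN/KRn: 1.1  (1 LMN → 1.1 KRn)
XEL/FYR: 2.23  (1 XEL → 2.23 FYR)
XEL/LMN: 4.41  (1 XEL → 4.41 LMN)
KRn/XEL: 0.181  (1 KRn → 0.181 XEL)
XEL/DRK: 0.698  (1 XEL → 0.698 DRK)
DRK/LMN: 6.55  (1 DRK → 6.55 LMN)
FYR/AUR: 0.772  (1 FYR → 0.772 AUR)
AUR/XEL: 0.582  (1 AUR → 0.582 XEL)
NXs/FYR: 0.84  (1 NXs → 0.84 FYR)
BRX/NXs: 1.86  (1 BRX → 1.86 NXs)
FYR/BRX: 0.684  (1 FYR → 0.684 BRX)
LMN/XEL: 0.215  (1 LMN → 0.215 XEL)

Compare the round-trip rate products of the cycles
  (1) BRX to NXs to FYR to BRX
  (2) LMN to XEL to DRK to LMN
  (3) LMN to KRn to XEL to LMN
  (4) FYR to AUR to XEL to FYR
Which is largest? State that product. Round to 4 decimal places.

1.0687

(1) 1.86 × 0.84 × 0.684 = 1.06868
(2) 0.215 × 0.698 × 6.55 = 0.98296
(3) 1.1 × 0.181 × 4.41 = 0.87803
(4) 0.772 × 0.582 × 2.23 = 1.00195
Highest is cycle (1) at 1.0687 (>1, arbitrage).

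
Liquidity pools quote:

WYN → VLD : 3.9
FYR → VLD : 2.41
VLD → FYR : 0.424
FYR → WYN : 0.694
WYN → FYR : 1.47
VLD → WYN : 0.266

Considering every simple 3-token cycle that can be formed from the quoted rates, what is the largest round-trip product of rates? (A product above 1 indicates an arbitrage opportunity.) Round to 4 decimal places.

1.1476

FYR→WYN→VLD→FYR: 0.694 × 3.9 × 0.424 = 1.14760
FYR→VLD→WYN→FYR: 2.41 × 0.266 × 1.47 = 0.94236
Maximum is FYR→WYN→VLD→FYR at 1.1476; arbitrage exists.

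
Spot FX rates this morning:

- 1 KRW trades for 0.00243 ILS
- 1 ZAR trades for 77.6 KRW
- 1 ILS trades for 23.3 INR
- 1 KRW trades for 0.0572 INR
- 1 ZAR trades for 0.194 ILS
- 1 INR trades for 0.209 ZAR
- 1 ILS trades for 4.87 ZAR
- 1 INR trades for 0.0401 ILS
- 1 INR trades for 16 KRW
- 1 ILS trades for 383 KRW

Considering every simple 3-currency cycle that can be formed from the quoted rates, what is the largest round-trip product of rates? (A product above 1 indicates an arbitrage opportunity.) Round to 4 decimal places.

0.9447

ZAR→ILS→INR→ZAR: 0.194 × 23.3 × 0.209 = 0.94472
ZAR→KRW→INR→ZAR: 77.6 × 0.0572 × 0.209 = 0.92769
ZAR→KRW→ILS→ZAR: 77.6 × 0.00243 × 4.87 = 0.91833
KRW→ILS→INR→KRW: 0.00243 × 23.3 × 16 = 0.90590
KRW→INR→ILS→KRW: 0.0572 × 0.0401 × 383 = 0.87849
Maximum is ZAR→ILS→INR→ZAR at 0.9447; no arbitrage — every cycle loses value.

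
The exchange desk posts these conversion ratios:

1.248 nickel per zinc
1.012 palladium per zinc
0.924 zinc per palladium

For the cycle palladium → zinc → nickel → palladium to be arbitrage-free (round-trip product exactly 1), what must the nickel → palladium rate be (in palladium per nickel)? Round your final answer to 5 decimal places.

Known legs of the cycle: 0.924 × 1.248 = 1.153152
For no arbitrage the full-cycle product must be 1, so the missing rate is 1 / 1.153152 ≈ 0.8671884.

0.86719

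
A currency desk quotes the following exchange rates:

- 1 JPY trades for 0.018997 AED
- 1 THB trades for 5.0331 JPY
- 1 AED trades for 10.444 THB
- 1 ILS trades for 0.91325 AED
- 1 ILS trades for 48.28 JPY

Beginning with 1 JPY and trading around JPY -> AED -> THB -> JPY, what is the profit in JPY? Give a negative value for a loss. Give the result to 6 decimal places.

1 JPY × 0.018997 = 0.018997 AED
0.018997 AED × 10.444 = 0.198404668 THB
0.198404668 THB × 5.0331 = 0.9985905345108 JPY
Net change: 0.9985905345108 − 1 = -0.0014094654892 JPY

-0.001409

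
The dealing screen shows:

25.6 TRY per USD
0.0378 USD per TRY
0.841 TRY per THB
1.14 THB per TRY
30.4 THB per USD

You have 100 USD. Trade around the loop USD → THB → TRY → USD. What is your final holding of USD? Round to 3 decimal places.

100 USD × 30.4 = 3040 THB
3040 THB × 0.841 = 2556.64 TRY
2556.64 TRY × 0.0378 = 96.640992 USD

96.641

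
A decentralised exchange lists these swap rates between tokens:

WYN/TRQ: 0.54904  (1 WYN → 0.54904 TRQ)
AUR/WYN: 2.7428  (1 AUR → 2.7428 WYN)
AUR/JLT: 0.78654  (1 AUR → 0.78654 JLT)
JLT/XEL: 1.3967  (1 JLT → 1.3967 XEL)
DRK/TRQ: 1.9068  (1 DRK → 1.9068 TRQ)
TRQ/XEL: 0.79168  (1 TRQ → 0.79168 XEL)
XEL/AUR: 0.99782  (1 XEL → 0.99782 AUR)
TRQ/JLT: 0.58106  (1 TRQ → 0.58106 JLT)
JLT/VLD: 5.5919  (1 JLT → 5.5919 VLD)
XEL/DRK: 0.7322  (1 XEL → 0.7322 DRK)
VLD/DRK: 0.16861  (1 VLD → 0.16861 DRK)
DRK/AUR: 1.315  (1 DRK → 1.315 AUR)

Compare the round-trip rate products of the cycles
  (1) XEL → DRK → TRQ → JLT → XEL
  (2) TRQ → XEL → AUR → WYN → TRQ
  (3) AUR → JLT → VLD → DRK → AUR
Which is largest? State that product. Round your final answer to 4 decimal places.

1.1896

(1) 0.7322 × 1.9068 × 0.58106 × 1.3967 = 1.13308
(2) 0.79168 × 0.99782 × 2.7428 × 0.54904 = 1.18960
(3) 0.78654 × 5.5919 × 0.16861 × 1.315 = 0.97519
Highest is cycle (2) at 1.1896 (>1, arbitrage).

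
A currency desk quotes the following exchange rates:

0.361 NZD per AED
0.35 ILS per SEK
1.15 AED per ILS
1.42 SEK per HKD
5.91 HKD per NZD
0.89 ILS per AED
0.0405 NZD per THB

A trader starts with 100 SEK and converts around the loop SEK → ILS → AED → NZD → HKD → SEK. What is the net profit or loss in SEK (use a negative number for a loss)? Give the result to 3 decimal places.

21.941

100 SEK × 0.35 = 35 ILS
35 ILS × 1.15 = 40.25 AED
40.25 AED × 0.361 = 14.53025 NZD
14.53025 NZD × 5.91 = 85.8737775 HKD
85.8737775 HKD × 1.42 = 121.94076405 SEK
Net change: 121.94076405 − 100 = 21.94076405 SEK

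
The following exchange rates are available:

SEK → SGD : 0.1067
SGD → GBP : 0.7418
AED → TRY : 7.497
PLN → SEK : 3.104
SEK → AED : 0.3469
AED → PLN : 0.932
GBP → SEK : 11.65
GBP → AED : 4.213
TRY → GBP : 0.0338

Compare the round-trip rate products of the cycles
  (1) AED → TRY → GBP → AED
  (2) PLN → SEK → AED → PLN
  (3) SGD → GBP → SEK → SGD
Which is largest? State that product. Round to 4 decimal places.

1.0676

(1) 7.497 × 0.0338 × 4.213 = 1.06757
(2) 3.104 × 0.3469 × 0.932 = 1.00356
(3) 0.7418 × 11.65 × 0.1067 = 0.92210
Highest is cycle (1) at 1.0676 (>1, arbitrage).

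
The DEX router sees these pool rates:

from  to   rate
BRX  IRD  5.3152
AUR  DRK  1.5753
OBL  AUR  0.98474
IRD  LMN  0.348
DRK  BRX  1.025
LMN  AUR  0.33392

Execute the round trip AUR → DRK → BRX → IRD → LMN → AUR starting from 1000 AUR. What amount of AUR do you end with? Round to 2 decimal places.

997.31

1000 AUR × 1.5753 = 1575.3 DRK
1575.3 DRK × 1.025 = 1614.6825 BRX
1614.6825 BRX × 5.3152 = 8582.360424 IRD
8582.360424 IRD × 0.348 = 2986.661427552 LMN
2986.661427552 LMN × 0.33392 = 997.30598388816384 AUR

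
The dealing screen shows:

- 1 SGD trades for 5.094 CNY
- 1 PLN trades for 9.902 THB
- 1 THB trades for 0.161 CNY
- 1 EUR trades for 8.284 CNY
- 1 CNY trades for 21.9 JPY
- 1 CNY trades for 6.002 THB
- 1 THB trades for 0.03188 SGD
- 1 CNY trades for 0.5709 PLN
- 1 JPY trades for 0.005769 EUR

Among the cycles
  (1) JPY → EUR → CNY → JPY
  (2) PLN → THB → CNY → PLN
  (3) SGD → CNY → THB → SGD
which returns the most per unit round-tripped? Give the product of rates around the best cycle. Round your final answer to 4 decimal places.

(1) 0.005769 × 8.284 × 21.9 = 1.04661
(2) 9.902 × 0.161 × 0.5709 = 0.91014
(3) 5.094 × 6.002 × 0.03188 = 0.97471
Highest is cycle (1) at 1.0466 (>1, arbitrage).

1.0466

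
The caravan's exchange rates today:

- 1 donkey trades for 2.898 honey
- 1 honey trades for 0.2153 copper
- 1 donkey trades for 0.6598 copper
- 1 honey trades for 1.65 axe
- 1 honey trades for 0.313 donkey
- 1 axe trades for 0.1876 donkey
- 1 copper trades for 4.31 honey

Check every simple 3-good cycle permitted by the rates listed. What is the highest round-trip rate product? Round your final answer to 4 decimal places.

honey→axe→donkey→honey: 1.65 × 0.1876 × 2.898 = 0.89705
honey→donkey→copper→honey: 0.313 × 0.6598 × 4.31 = 0.89009
Maximum is honey→axe→donkey→honey at 0.8970; no arbitrage — every cycle loses value.

0.8970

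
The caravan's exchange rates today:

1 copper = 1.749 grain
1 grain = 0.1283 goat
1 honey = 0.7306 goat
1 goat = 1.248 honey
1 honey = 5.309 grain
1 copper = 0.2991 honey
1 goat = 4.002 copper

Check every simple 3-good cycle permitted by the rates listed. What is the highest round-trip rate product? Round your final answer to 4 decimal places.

grain→goat→copper→grain: 0.1283 × 4.002 × 1.749 = 0.89804
honey→goat→copper→honey: 0.7306 × 4.002 × 0.2991 = 0.87453
grain→goat→honey→grain: 0.1283 × 1.248 × 5.309 = 0.85007
Maximum is grain→goat→copper→grain at 0.8980; no arbitrage — every cycle loses value.

0.8980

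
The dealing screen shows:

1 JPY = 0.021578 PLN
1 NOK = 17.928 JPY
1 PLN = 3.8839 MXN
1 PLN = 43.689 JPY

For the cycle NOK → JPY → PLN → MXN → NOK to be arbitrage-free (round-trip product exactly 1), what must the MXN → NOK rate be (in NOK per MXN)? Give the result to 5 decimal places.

0.66556

Known legs of the cycle: 17.928 × 0.021578 × 3.8839 = 1.5024882064176
For no arbitrage the full-cycle product must be 1, so the missing rate is 1 / 1.5024882064176 ≈ 0.6655626.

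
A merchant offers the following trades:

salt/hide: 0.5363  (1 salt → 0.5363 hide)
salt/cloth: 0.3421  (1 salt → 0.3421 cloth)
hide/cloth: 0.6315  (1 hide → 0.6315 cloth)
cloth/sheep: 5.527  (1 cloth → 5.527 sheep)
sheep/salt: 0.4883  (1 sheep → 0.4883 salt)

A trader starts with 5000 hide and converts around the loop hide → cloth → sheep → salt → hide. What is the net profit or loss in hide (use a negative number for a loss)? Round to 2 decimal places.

-429.88

5000 hide × 0.6315 = 3157.5 cloth
3157.5 cloth × 5.527 = 17451.5025 sheep
17451.5025 sheep × 0.4883 = 8521.56867075 salt
8521.56867075 salt × 0.5363 = 4570.117278123225 hide
Net change: 4570.117278123225 − 5000 = -429.882721876775 hide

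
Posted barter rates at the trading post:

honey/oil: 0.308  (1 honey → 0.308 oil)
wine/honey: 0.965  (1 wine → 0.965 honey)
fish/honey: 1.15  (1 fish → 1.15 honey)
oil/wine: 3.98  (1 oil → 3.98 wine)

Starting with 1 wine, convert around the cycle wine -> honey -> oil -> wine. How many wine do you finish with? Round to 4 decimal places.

1.1829

1 wine × 0.965 = 0.965 honey
0.965 honey × 0.308 = 0.29722 oil
0.29722 oil × 3.98 = 1.1829356 wine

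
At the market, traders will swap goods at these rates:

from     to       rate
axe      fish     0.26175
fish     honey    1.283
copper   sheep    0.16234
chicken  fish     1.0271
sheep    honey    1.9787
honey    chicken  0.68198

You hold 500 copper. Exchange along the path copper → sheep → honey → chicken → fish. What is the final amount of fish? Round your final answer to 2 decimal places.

112.50

500 copper × 0.16234 = 81.17 sheep
81.17 sheep × 1.9787 = 160.611079 honey
160.611079 honey × 0.68198 = 109.53354365642 chicken
109.53354365642 chicken × 1.0271 = 112.501902689508982 fish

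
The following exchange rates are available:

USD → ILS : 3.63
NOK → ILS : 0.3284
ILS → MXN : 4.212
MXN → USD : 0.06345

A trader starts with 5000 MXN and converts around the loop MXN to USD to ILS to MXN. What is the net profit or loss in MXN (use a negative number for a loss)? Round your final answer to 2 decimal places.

5000 MXN × 0.06345 = 317.25 USD
317.25 USD × 3.63 = 1151.6175 ILS
1151.6175 ILS × 4.212 = 4850.61291 MXN
Net change: 4850.61291 − 5000 = -149.38709 MXN

-149.39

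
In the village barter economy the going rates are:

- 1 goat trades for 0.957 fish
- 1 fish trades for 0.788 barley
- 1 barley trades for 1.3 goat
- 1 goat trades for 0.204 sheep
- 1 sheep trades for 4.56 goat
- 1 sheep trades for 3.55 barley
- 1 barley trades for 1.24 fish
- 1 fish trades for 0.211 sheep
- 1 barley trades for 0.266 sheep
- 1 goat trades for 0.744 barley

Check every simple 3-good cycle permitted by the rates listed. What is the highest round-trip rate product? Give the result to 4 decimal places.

fish→barley→goat→fish: 0.788 × 1.3 × 0.957 = 0.98035
sheep→barley→goat→sheep: 3.55 × 1.3 × 0.204 = 0.94146
sheep→barley→fish→sheep: 3.55 × 1.24 × 0.211 = 0.92882
sheep→goat→fish→sheep: 4.56 × 0.957 × 0.211 = 0.92079
sheep→goat→barley→sheep: 4.56 × 0.744 × 0.266 = 0.90244
Maximum is fish→barley→goat→fish at 0.9804; no arbitrage — every cycle loses value.

0.9804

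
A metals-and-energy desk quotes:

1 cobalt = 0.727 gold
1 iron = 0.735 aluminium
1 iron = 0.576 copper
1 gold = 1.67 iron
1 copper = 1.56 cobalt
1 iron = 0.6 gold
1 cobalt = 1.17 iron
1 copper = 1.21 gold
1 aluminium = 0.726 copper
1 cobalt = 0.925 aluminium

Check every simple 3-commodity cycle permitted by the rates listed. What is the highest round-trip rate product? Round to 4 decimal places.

1.1639

iron→copper→gold→iron: 0.576 × 1.21 × 1.67 = 1.16392
iron→copper→cobalt→iron: 0.576 × 1.56 × 1.17 = 1.05132
aluminium→copper→cobalt→aluminium: 0.726 × 1.56 × 0.925 = 1.04762
Maximum is iron→copper→gold→iron at 1.1639; arbitrage exists.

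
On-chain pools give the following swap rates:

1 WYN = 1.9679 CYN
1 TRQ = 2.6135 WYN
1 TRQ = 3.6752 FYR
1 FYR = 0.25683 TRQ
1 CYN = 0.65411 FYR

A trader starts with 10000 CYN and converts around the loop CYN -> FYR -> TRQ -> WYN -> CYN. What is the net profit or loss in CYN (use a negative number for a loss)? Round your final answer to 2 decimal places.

10000 CYN × 0.65411 = 6541.1 FYR
6541.1 FYR × 0.25683 = 1679.950713 TRQ
1679.950713 TRQ × 2.6135 = 4390.5511884255 WYN
4390.5511884255 WYN × 1.9679 = 8640.16568370254145 CYN
Net change: 8640.16568370254145 − 10000 = -1359.83431629745855 CYN

-1359.83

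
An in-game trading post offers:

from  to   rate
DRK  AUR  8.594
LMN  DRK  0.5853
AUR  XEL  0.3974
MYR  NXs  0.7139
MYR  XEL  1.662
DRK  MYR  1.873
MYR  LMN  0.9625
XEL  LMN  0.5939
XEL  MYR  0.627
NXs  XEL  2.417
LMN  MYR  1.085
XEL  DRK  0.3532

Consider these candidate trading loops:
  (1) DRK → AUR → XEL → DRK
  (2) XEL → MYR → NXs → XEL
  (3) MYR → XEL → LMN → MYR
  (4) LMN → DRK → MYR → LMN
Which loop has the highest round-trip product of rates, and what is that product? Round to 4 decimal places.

(1) 8.594 × 0.3974 × 0.3532 = 1.20627
(2) 0.627 × 0.7139 × 2.417 = 1.08189
(3) 1.662 × 0.5939 × 1.085 = 1.07096
(4) 0.5853 × 1.873 × 0.9625 = 1.05516
Highest is cycle (1) at 1.2063 (>1, arbitrage).

1.2063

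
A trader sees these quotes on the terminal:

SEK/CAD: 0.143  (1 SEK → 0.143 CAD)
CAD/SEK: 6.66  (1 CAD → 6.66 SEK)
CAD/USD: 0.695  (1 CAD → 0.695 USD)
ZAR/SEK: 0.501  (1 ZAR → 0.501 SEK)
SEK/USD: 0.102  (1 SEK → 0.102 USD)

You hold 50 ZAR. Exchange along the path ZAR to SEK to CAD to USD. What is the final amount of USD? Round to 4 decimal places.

50 ZAR × 0.501 = 25.05 SEK
25.05 SEK × 0.143 = 3.58215 CAD
3.58215 CAD × 0.695 = 2.48959425 USD

2.4896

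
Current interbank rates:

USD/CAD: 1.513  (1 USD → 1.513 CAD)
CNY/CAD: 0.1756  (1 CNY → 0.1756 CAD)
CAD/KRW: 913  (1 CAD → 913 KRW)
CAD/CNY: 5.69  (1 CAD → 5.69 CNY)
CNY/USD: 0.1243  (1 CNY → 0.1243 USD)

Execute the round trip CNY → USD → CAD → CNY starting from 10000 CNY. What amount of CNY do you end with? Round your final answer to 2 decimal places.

10700.95

10000 CNY × 0.1243 = 1243 USD
1243 USD × 1.513 = 1880.659 CAD
1880.659 CAD × 5.69 = 10700.94971 CNY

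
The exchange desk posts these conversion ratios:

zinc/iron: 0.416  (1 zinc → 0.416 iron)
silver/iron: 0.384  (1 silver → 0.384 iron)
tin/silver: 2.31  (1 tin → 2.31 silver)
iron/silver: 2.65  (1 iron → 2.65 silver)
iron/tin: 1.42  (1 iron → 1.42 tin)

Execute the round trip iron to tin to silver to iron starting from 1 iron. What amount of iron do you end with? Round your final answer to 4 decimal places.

1 iron × 1.42 = 1.42 tin
1.42 tin × 2.31 = 3.2802 silver
3.2802 silver × 0.384 = 1.2595968 iron

1.2596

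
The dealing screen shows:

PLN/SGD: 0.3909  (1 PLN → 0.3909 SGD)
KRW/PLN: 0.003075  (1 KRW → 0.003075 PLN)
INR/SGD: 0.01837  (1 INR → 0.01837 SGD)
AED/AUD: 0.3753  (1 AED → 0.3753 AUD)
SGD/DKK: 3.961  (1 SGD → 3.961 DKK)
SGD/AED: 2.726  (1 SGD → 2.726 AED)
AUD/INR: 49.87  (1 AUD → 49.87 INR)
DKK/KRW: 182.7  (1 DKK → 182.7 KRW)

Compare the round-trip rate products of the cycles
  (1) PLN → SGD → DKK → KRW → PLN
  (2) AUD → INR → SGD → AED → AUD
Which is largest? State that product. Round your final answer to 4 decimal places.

(1) 0.3909 × 3.961 × 182.7 × 0.003075 = 0.86987
(2) 49.87 × 0.01837 × 2.726 × 0.3753 = 0.93724
Highest is cycle (2) at 0.9372 (≤1, no arbitrage).

0.9372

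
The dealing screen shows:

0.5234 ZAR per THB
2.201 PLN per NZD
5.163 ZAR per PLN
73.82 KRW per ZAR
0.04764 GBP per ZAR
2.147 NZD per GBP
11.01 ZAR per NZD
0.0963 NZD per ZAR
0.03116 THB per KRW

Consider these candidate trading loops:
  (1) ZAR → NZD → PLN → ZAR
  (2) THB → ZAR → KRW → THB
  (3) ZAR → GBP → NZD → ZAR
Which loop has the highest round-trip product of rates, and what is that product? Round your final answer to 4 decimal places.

(1) 0.0963 × 2.201 × 5.163 = 1.09433
(2) 0.5234 × 73.82 × 0.03116 = 1.20394
(3) 0.04764 × 2.147 × 11.01 = 1.12614
Highest is cycle (2) at 1.2039 (>1, arbitrage).

1.2039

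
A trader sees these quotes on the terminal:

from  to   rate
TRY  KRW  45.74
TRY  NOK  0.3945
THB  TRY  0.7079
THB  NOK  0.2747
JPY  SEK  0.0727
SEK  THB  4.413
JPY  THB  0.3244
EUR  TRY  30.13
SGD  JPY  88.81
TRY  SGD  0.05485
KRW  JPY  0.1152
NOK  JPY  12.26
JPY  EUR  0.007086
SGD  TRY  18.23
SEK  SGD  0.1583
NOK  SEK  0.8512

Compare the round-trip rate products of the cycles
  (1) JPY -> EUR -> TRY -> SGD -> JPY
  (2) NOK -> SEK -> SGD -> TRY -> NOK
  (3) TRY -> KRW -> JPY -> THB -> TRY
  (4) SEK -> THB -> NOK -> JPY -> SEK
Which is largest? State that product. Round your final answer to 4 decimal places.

(1) 0.007086 × 30.13 × 0.05485 × 88.81 = 1.04001
(2) 0.8512 × 0.1583 × 18.23 × 0.3945 = 0.96905
(3) 45.74 × 0.1152 × 0.3244 × 0.7079 = 1.21004
(4) 4.413 × 0.2747 × 12.26 × 0.0727 = 1.08048
Highest is cycle (3) at 1.2100 (>1, arbitrage).

1.2100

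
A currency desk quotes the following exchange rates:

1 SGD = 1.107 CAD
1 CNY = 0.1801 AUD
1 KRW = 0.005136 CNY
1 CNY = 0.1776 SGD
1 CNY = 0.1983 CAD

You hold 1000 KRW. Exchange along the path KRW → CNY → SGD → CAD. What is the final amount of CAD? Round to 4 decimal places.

1.0098

1000 KRW × 0.005136 = 5.136 CNY
5.136 CNY × 0.1776 = 0.9121536 SGD
0.9121536 SGD × 1.107 = 1.0097540352 CAD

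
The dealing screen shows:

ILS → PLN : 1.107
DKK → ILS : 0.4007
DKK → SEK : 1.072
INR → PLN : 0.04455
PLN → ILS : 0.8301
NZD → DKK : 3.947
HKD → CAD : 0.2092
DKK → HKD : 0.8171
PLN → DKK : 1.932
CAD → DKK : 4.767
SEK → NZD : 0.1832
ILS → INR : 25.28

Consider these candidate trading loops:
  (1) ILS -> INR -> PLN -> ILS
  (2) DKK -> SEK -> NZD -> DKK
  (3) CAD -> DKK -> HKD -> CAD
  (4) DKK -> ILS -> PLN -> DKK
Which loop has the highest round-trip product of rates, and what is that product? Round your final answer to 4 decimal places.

0.9349

(1) 25.28 × 0.04455 × 0.8301 = 0.93488
(2) 1.072 × 0.1832 × 3.947 = 0.77515
(3) 4.767 × 0.8171 × 0.2092 = 0.81486
(4) 0.4007 × 1.107 × 1.932 = 0.85699
Highest is cycle (1) at 0.9349 (≤1, no arbitrage).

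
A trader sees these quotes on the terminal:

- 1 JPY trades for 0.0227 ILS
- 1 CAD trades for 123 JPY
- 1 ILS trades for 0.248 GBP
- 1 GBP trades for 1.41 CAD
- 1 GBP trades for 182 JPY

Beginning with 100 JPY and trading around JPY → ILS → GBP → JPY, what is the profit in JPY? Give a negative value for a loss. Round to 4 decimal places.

100 JPY × 0.0227 = 2.27 ILS
2.27 ILS × 0.248 = 0.56296 GBP
0.56296 GBP × 182 = 102.45872 JPY
Net change: 102.45872 − 100 = 2.45872 JPY

2.4587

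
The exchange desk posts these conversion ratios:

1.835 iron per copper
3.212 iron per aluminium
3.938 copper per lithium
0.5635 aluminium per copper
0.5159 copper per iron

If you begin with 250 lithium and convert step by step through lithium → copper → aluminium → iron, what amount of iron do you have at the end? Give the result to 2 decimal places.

250 lithium × 3.938 = 984.5 copper
984.5 copper × 0.5635 = 554.76575 aluminium
554.76575 aluminium × 3.212 = 1781.907589 iron

1781.91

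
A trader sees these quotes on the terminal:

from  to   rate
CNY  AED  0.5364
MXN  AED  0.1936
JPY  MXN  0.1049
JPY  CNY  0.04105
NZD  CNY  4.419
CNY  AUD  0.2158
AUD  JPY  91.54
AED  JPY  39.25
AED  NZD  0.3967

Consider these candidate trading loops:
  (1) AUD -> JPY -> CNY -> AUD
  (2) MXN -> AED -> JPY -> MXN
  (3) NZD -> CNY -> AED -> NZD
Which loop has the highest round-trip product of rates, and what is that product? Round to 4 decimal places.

(1) 91.54 × 0.04105 × 0.2158 = 0.81092
(2) 0.1936 × 39.25 × 0.1049 = 0.79711
(3) 4.419 × 0.5364 × 0.3967 = 0.94032
Highest is cycle (3) at 0.9403 (≤1, no arbitrage).

0.9403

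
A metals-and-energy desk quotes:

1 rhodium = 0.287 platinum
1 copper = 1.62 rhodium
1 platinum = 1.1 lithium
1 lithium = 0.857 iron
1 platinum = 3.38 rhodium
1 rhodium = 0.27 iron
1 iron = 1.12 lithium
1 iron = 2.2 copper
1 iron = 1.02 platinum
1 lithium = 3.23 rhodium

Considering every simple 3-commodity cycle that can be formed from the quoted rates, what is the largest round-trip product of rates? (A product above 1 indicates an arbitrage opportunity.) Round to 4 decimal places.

rhodium→platinum→lithium→rhodium: 0.287 × 1.1 × 3.23 = 1.01971
rhodium→iron→lithium→rhodium: 0.27 × 1.12 × 3.23 = 0.97675
rhodium→iron→copper→rhodium: 0.27 × 2.2 × 1.62 = 0.96228
iron→platinum→lithium→iron: 1.02 × 1.1 × 0.857 = 0.96155
rhodium→iron→platinum→rhodium: 0.27 × 1.02 × 3.38 = 0.93085
Maximum is rhodium→platinum→lithium→rhodium at 1.0197; arbitrage exists.

1.0197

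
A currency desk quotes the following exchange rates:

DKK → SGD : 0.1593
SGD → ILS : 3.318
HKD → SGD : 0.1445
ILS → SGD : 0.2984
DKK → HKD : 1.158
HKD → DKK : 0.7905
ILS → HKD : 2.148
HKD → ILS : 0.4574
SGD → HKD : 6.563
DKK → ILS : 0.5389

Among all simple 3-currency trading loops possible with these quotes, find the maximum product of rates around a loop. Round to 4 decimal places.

1.0299

SGD→ILS→HKD→SGD: 3.318 × 2.148 × 0.1445 = 1.02986
ILS→HKD→DKK→ILS: 2.148 × 0.7905 × 0.5389 = 0.91505
SGD→HKD→ILS→SGD: 6.563 × 0.4574 × 0.2984 = 0.89577
SGD→HKD→DKK→SGD: 6.563 × 0.7905 × 0.1593 = 0.82646
Maximum is SGD→ILS→HKD→SGD at 1.0299; arbitrage exists.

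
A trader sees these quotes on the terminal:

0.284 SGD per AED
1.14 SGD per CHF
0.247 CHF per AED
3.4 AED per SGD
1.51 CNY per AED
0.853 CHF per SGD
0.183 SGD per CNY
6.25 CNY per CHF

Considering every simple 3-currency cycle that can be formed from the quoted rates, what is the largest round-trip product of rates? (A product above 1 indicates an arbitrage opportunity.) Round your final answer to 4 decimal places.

CHF→CNY→SGD→CHF: 6.25 × 0.183 × 0.853 = 0.97562
AED→CHF→SGD→AED: 0.247 × 1.14 × 3.4 = 0.95737
AED→CNY→SGD→AED: 1.51 × 0.183 × 3.4 = 0.93952
Maximum is CHF→CNY→SGD→CHF at 0.9756; no arbitrage — every cycle loses value.

0.9756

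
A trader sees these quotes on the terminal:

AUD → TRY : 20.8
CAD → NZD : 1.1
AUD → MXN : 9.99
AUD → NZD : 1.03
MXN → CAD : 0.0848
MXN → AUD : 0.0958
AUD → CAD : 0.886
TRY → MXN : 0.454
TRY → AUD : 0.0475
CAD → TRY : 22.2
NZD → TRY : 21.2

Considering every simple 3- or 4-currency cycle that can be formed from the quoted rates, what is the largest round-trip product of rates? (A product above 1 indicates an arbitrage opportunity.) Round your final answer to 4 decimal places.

NZD→TRY→AUD→NZD: 21.2 × 0.0475 × 1.03 = 1.03721
CAD→NZD→TRY→AUD→CAD: 1.1 × 21.2 × 0.0475 × 0.886 = 0.98142
NZD→TRY→MXN→AUD→NZD: 21.2 × 0.454 × 0.0958 × 1.03 = 0.94972
CAD→TRY→AUD→CAD: 22.2 × 0.0475 × 0.886 = 0.93429
TRY→MXN→AUD→TRY: 0.454 × 0.0958 × 20.8 = 0.90466
CAD→NZD→TRY→MXN→CAD: 1.1 × 21.2 × 0.454 × 0.0848 = 0.89780
CAD→TRY→AUD→MXN→CAD: 22.2 × 0.0475 × 9.99 × 0.0848 = 0.89332
CAD→TRY→MXN→AUD→CAD: 22.2 × 0.454 × 0.0958 × 0.886 = 0.85548
CAD→TRY→MXN→CAD: 22.2 × 0.454 × 0.0848 = 0.85468
Maximum is NZD→TRY→AUD→NZD at 1.0372; arbitrage exists.

1.0372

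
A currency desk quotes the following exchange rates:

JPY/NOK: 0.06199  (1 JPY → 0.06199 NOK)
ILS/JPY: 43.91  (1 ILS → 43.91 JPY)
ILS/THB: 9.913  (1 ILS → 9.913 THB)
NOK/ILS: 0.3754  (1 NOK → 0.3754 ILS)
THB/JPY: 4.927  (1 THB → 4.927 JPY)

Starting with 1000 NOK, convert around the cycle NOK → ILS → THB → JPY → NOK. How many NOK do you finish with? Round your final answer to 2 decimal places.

1136.59

1000 NOK × 0.3754 = 375.4 ILS
375.4 ILS × 9.913 = 3721.3402 THB
3721.3402 THB × 4.927 = 18335.0431654 JPY
18335.0431654 JPY × 0.06199 = 1136.589325823146 NOK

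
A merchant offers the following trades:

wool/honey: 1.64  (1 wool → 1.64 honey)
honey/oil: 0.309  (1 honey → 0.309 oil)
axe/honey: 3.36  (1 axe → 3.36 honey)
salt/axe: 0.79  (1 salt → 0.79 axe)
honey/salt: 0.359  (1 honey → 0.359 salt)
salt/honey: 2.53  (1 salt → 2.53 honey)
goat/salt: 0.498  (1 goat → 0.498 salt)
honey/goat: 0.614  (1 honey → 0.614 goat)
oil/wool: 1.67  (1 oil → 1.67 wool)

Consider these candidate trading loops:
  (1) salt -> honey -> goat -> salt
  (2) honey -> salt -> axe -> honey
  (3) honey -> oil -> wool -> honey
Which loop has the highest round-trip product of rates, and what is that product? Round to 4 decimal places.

0.9529

(1) 2.53 × 0.614 × 0.498 = 0.77360
(2) 0.359 × 0.79 × 3.36 = 0.95293
(3) 0.309 × 1.67 × 1.64 = 0.84629
Highest is cycle (2) at 0.9529 (≤1, no arbitrage).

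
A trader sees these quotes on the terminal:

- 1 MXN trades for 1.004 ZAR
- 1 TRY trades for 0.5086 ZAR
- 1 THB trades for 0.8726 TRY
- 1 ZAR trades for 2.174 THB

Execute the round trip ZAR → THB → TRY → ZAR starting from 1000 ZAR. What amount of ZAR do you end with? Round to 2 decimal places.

964.83

1000 ZAR × 2.174 = 2174 THB
2174 THB × 0.8726 = 1897.0324 TRY
1897.0324 TRY × 0.5086 = 964.83067864 ZAR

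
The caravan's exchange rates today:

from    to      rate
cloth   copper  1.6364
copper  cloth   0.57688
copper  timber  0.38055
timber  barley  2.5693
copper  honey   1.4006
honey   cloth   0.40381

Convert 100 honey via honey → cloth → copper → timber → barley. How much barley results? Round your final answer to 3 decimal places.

64.609

100 honey × 0.40381 = 40.381 cloth
40.381 cloth × 1.6364 = 66.0794684 copper
66.0794684 copper × 0.38055 = 25.14654169962 timber
25.14654169962 timber × 2.5693 = 64.609009588833666 barley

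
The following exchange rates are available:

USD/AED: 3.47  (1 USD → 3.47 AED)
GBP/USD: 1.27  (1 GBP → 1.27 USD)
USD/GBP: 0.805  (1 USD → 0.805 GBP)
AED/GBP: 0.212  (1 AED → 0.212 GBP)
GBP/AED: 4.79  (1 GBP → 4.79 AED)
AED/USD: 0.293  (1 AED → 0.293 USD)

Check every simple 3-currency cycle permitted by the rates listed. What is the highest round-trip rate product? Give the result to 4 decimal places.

USD→GBP→AED→USD: 0.805 × 4.79 × 0.293 = 1.12979
USD→AED→GBP→USD: 3.47 × 0.212 × 1.27 = 0.93426
Maximum is USD→GBP→AED→USD at 1.1298; arbitrage exists.

1.1298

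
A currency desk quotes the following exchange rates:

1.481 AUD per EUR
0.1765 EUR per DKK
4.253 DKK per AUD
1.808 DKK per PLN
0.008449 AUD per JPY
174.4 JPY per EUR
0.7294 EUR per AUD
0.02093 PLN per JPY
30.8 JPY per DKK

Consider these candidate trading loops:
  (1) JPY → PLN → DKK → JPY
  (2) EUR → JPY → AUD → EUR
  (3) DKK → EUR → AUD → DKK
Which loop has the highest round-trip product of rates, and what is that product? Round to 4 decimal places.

1.1655

(1) 0.02093 × 1.808 × 30.8 = 1.16552
(2) 174.4 × 0.008449 × 0.7294 = 1.07477
(3) 0.1765 × 1.481 × 4.253 = 1.11172
Highest is cycle (1) at 1.1655 (>1, arbitrage).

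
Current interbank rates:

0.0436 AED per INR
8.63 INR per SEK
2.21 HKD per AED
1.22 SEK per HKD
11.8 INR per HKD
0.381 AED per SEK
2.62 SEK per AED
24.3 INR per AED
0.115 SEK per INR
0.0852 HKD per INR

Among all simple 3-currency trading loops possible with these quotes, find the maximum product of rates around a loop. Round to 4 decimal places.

AED→HKD→INR→AED: 2.21 × 11.8 × 0.0436 = 1.13700
AED→INR→SEK→AED: 24.3 × 0.115 × 0.381 = 1.06470
AED→HKD→SEK→AED: 2.21 × 1.22 × 0.381 = 1.02725
AED→SEK→INR→AED: 2.62 × 8.63 × 0.0436 = 0.98582
INR→HKD→SEK→INR: 0.0852 × 1.22 × 8.63 = 0.89704
Maximum is AED→HKD→INR→AED at 1.1370; arbitrage exists.

1.1370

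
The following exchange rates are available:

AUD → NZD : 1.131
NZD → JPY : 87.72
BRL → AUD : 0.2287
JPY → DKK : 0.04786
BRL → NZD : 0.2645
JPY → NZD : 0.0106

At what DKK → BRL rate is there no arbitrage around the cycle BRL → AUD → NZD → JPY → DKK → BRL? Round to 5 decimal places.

0.92087

Known legs of the cycle: 0.2287 × 1.131 × 87.72 × 0.04786 = 1.08592563838824
For no arbitrage the full-cycle product must be 1, so the missing rate is 1 / 1.08592563838824 ≈ 0.9208734.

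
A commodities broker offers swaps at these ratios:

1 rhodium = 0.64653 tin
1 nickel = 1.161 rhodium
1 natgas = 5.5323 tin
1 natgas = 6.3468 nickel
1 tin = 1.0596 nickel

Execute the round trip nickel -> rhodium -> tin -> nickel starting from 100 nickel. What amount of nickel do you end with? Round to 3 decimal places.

100 nickel × 1.161 = 116.1 rhodium
116.1 rhodium × 0.64653 = 75.062133 tin
75.062133 tin × 1.0596 = 79.5358361268 nickel

79.536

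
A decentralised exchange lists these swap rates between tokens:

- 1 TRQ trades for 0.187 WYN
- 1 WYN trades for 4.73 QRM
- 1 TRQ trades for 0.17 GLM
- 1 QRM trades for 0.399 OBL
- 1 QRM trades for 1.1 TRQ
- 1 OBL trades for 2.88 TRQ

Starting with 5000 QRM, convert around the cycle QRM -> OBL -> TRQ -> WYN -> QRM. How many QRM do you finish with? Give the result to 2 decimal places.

5000 QRM × 0.399 = 1995 OBL
1995 OBL × 2.88 = 5745.6 TRQ
5745.6 TRQ × 0.187 = 1074.4272 WYN
1074.4272 WYN × 4.73 = 5082.040656 QRM

5082.04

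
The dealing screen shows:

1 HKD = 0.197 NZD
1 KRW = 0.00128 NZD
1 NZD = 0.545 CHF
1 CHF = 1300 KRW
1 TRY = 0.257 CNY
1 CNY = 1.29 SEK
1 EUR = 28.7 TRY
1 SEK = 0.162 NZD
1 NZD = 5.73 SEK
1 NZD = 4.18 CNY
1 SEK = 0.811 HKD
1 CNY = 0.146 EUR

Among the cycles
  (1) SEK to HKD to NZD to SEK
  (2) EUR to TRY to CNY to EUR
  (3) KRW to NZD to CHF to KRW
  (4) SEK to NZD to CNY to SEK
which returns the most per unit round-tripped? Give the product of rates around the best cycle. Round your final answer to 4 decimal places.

(1) 0.811 × 0.197 × 5.73 = 0.91546
(2) 28.7 × 0.257 × 0.146 = 1.07688
(3) 0.00128 × 0.545 × 1300 = 0.90688
(4) 0.162 × 4.18 × 1.29 = 0.87354
Highest is cycle (2) at 1.0769 (>1, arbitrage).

1.0769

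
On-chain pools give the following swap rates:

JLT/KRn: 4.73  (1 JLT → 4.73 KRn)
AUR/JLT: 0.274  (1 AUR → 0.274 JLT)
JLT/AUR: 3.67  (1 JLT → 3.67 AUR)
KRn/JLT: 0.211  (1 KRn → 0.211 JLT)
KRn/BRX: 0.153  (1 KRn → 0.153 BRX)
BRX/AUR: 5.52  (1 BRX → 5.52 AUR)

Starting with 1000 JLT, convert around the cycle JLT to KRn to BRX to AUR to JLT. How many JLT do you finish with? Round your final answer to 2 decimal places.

1000 JLT × 4.73 = 4730 KRn
4730 KRn × 0.153 = 723.69 BRX
723.69 BRX × 5.52 = 3994.7688 AUR
3994.7688 AUR × 0.274 = 1094.5666512 JLT

1094.57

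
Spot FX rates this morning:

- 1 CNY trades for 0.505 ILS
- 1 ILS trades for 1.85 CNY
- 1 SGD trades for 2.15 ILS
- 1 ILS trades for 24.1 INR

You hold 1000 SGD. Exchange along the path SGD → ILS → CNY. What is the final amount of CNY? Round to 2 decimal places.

3977.50

1000 SGD × 2.15 = 2150 ILS
2150 ILS × 1.85 = 3977.5 CNY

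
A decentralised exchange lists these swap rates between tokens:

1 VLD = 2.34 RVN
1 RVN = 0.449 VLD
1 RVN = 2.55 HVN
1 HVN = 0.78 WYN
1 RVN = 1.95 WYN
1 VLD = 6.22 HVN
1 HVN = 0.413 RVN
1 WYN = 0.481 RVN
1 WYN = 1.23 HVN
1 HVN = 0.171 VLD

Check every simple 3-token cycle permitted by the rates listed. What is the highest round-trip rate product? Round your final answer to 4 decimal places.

RVN→VLD→HVN→RVN: 0.449 × 6.22 × 0.413 = 1.15342
RVN→HVN→VLD→RVN: 2.55 × 0.171 × 2.34 = 1.02036
RVN→WYN→HVN→RVN: 1.95 × 1.23 × 0.413 = 0.99058
RVN→HVN→WYN→RVN: 2.55 × 0.78 × 0.481 = 0.95671
Maximum is RVN→VLD→HVN→RVN at 1.1534; arbitrage exists.

1.1534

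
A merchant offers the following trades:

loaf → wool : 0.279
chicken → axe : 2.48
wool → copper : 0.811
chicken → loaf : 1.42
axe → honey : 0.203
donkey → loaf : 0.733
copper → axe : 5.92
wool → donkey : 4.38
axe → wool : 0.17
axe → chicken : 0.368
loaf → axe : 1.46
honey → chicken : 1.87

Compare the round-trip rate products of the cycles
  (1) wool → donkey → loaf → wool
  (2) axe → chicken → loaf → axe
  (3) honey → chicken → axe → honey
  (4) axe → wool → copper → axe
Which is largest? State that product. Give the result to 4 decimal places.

(1) 4.38 × 0.733 × 0.279 = 0.89574
(2) 0.368 × 1.42 × 1.46 = 0.76294
(3) 1.87 × 2.48 × 0.203 = 0.94143
(4) 0.17 × 0.811 × 5.92 = 0.81619
Highest is cycle (3) at 0.9414 (≤1, no arbitrage).

0.9414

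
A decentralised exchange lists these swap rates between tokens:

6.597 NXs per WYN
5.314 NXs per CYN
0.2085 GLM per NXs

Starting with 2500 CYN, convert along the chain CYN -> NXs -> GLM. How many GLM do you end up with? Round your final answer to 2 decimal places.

2500 CYN × 5.314 = 13285 NXs
13285 NXs × 0.2085 = 2769.9225 GLM

2769.92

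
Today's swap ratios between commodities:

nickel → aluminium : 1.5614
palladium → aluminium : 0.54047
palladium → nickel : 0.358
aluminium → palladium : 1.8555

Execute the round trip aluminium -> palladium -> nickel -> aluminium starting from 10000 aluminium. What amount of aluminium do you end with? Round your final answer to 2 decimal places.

10000 aluminium × 1.8555 = 18555 palladium
18555 palladium × 0.358 = 6642.69 nickel
6642.69 nickel × 1.5614 = 10371.896166 aluminium

10371.90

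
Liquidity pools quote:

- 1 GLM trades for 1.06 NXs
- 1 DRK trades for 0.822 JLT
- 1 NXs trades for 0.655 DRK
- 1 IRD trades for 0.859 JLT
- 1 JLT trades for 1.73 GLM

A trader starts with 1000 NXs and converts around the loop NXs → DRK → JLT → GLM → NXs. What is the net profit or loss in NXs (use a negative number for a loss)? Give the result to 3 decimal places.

1000 NXs × 0.655 = 655 DRK
655 DRK × 0.822 = 538.41 JLT
538.41 JLT × 1.73 = 931.4493 GLM
931.4493 GLM × 1.06 = 987.336258 NXs
Net change: 987.336258 − 1000 = -12.663742 NXs

-12.664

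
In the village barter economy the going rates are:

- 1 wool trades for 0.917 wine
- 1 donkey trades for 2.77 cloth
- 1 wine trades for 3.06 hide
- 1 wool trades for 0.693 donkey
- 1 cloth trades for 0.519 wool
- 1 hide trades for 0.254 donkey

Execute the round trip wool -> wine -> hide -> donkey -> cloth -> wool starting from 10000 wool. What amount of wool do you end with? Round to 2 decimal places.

10000 wool × 0.917 = 9170 wine
9170 wine × 3.06 = 28060.2 hide
28060.2 hide × 0.254 = 7127.2908 donkey
7127.2908 donkey × 2.77 = 19742.595516 cloth
19742.595516 cloth × 0.519 = 10246.407072804 wool

10246.41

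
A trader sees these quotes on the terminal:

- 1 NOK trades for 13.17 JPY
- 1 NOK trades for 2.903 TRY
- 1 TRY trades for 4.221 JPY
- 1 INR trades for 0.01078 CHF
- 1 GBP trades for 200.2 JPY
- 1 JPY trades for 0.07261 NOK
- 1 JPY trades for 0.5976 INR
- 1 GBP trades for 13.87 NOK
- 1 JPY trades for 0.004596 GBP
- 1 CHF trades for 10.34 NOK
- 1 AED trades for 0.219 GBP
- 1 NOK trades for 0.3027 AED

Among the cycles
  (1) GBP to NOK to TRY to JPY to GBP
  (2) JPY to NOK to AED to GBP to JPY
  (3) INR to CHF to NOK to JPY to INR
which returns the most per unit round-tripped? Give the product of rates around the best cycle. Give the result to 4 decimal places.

(1) 13.87 × 2.903 × 4.221 × 0.004596 = 0.78112
(2) 0.07261 × 0.3027 × 0.219 × 200.2 = 0.96364
(3) 0.01078 × 10.34 × 13.17 × 0.5976 = 0.87727
Highest is cycle (2) at 0.9636 (≤1, no arbitrage).

0.9636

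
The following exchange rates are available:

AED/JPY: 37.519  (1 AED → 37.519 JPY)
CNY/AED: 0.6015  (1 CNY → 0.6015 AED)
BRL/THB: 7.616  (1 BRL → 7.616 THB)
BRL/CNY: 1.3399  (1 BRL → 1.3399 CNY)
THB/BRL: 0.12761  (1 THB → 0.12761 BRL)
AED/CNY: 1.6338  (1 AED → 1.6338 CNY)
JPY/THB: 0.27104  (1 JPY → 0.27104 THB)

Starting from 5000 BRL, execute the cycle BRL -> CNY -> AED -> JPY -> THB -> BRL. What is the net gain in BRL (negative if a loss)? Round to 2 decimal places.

229.35

5000 BRL × 1.3399 = 6699.5 CNY
6699.5 CNY × 0.6015 = 4029.74925 AED
4029.74925 AED × 37.519 = 151192.16211075 JPY
151192.16211075 JPY × 0.27104 = 40979.12361849768 THB
40979.12361849768 THB × 0.12761 = 5229.3459649564889448 BRL
Net change: 5229.3459649564889448 − 5000 = 229.3459649564889448 BRL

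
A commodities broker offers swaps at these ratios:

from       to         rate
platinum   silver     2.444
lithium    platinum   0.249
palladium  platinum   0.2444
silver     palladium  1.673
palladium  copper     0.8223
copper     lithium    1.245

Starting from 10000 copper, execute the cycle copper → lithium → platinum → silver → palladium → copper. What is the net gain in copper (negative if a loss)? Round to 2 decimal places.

10000 copper × 1.245 = 12450 lithium
12450 lithium × 0.249 = 3100.05 platinum
3100.05 platinum × 2.444 = 7576.5222 silver
7576.5222 silver × 1.673 = 12675.5216406 palladium
12675.5216406 palladium × 0.8223 = 10423.08144506538 copper
Net change: 10423.08144506538 − 10000 = 423.08144506538 copper

423.08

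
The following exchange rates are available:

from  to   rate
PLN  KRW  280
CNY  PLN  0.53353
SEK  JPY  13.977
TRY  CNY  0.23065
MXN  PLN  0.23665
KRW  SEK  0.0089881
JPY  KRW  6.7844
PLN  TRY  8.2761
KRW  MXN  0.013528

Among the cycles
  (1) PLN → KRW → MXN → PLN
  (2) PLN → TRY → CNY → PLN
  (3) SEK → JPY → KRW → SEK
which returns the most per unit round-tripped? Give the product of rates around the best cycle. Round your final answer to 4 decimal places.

1.0184

(1) 280 × 0.013528 × 0.23665 = 0.89639
(2) 8.2761 × 0.23065 × 0.53353 = 1.01845
(3) 13.977 × 6.7844 × 0.0089881 = 0.85230
Highest is cycle (2) at 1.0184 (>1, arbitrage).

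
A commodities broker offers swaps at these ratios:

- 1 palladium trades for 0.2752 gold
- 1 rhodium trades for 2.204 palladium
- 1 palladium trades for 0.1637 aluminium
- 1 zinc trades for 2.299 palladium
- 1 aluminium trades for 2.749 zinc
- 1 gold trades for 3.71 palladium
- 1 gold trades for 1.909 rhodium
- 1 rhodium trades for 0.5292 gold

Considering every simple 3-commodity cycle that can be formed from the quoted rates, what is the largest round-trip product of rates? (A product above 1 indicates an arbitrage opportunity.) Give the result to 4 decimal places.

1.1579

rhodium→palladium→gold→rhodium: 2.204 × 0.2752 × 1.909 = 1.15789
zinc→palladium→aluminium→zinc: 2.299 × 0.1637 × 2.749 = 1.03458
Maximum is rhodium→palladium→gold→rhodium at 1.1579; arbitrage exists.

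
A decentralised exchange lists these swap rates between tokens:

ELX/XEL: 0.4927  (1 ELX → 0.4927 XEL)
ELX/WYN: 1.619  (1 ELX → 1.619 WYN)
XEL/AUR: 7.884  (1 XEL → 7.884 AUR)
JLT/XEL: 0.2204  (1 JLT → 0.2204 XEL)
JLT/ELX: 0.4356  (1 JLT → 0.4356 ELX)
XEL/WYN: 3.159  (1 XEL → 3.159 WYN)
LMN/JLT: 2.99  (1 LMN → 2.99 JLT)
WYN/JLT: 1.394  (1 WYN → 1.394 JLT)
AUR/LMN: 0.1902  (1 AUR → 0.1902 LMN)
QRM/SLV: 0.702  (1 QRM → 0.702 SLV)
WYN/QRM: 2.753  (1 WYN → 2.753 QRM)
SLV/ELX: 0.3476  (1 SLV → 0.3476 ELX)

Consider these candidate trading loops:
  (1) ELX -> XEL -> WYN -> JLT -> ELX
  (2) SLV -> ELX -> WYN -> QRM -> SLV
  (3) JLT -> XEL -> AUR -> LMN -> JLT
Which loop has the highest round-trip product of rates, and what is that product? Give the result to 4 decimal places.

1.0876

(1) 0.4927 × 3.159 × 1.394 × 0.4356 = 0.94511
(2) 0.3476 × 1.619 × 2.753 × 0.702 = 1.08760
(3) 0.2204 × 7.884 × 0.1902 × 2.99 = 0.98819
Highest is cycle (2) at 1.0876 (>1, arbitrage).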